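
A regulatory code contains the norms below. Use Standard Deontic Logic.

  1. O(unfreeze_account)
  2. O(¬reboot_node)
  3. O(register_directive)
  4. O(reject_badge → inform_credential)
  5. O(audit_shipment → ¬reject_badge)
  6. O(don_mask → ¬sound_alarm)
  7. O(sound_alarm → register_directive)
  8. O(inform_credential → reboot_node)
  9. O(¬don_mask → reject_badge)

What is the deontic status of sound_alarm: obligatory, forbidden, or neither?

Premise 2 gives O(¬reboot_node).
Premise 8 is O(inform_credential → reboot_node); contrapositively O(¬reboot_node → ¬inform_credential). Since O(¬reboot_node) holds, K gives O(¬inform_credential).
Premise 4, O(reject_badge → inform_credential), contraposes to O(¬inform_credential → ¬reject_badge); with O(¬inform_credential) we get O(¬reject_badge).
Premise 9, O(¬don_mask → reject_badge), contraposes to O(¬reject_badge → don_mask); with O(¬reject_badge) we get O(don_mask).
With premise 6, O(don_mask → ¬sound_alarm), the K-axiom yields O(¬sound_alarm).
Premises 1, 3, 5, 7 do not contribute to this derivation.
Thus O(¬sound_alarm), which is F(sound_alarm): sound_alarm is forbidden.

Forbidden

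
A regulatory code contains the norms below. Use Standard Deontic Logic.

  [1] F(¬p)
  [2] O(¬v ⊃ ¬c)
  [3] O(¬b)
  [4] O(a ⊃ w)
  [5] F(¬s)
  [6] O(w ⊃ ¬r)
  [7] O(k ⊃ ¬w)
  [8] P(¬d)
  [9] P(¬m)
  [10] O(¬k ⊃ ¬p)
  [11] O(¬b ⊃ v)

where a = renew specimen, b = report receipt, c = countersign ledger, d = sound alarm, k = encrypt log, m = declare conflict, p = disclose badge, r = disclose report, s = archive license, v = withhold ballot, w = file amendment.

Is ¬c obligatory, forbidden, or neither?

Premise 2 is O(¬v ⊃ ¬c), but O(¬v) is not derivable from the premises, so it does not yield O(¬c).
No premise or chain of K-axiom applications forces O(¬c), and none forces O(c). So ¬c is neither obligatory nor forbidden under these norms.

Neither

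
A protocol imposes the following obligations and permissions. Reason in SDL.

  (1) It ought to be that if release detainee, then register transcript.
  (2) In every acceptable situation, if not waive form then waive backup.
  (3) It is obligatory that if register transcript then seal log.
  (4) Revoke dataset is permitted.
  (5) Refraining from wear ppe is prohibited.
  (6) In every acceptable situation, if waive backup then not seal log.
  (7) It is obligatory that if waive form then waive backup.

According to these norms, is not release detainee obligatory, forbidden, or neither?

Obligatory

Premises 7 and 2 cover both cases: O(waive_form → waive_backup) and O(¬waive_form → waive_backup). Since waive_form ∨ ¬waive_form is a tautology, O(waive_backup) follows.
With premise 6, O(waive_backup → ¬seal_log), the K-axiom yields O(¬seal_log).
Premise 3 is O(register_transcript → seal_log); contrapositively O(¬seal_log → ¬register_transcript). Since O(¬seal_log) holds, K gives O(¬register_transcript).
Premise 1, O(release_detainee → register_transcript), contraposes to O(¬register_transcript → ¬release_detainee); with O(¬register_transcript) we get O(¬release_detainee).
Premises 4, 5 do not contribute to this derivation.
Hence ¬release_detainee is obligatory.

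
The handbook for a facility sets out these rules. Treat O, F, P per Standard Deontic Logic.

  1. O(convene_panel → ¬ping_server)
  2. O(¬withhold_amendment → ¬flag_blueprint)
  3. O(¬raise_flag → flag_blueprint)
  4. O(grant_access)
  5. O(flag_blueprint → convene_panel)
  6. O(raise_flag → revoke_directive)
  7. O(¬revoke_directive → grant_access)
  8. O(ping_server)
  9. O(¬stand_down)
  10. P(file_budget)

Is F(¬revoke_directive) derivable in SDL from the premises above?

Yes

From premise 8 we have O(ping_server).
The contrapositive of premise 1 (O(convene_panel → ¬ping_server)) is O(ping_server → ¬convene_panel), and O(ping_server) is already established, so O(¬convene_panel).
Premise 5, O(flag_blueprint → convene_panel), contraposes to O(¬convene_panel → ¬flag_blueprint); with O(¬convene_panel) we get O(¬flag_blueprint).
Premise 3 is O(¬raise_flag → flag_blueprint); contrapositively O(¬flag_blueprint → raise_flag). Since O(¬flag_blueprint) holds, K gives O(raise_flag).
Applying K to premise 6 (O(raise_flag → revoke_directive)) and O(raise_flag) yields O(revoke_directive).
Premises 2, 4, 7, 9, 10 do not contribute to this derivation.
So O(revoke_directive) holds, i.e. F(¬revoke_directive). The claim follows.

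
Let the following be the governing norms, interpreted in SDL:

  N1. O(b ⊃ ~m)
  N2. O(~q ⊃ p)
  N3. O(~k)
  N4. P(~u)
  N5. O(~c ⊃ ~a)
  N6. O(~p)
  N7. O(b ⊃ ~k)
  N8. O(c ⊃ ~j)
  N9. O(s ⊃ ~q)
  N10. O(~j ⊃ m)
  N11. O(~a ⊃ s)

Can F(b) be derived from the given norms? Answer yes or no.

Premise 6 states O(~p) outright.
Premise 2 is O(~q ⊃ p); contrapositively O(~p ⊃ q). Since O(~p) holds, K gives O(q).
The contrapositive of premise 9 (O(s ⊃ ~q)) is O(q ⊃ ~s), and O(q) is already established, so O(~s).
Premise 11 is O(~a ⊃ s); contrapositively O(~s ⊃ a). Since O(~s) holds, K gives O(a).
The contrapositive of premise 5 (O(~c ⊃ ~a)) is O(a ⊃ c), and O(a) is already established, so O(c).
With premise 8, O(c ⊃ ~j), the K-axiom yields O(~j).
Applying K to premise 10 (O(~j ⊃ m)) and O(~j) yields O(m).
The contrapositive of premise 1 (O(b ⊃ ~m)) is O(m ⊃ ~b), and O(m) is already established, so O(~b).
Premises 3, 4, 7 do not contribute to this derivation.
So O(~b) holds, i.e. F(b). The claim follows.

Yes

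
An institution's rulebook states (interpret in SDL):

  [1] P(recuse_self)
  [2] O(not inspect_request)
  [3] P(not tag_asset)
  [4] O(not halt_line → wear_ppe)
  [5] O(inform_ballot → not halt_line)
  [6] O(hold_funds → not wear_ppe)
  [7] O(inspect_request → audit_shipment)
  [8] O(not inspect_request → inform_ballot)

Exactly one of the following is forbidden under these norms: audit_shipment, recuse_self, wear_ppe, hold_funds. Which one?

hold_funds

Premise 2 states O(not inspect_request) outright.
Applying K to premise 8 (O(not inspect_request → inform_ballot)) and O(not inspect_request) yields O(inform_ballot).
Premise 5 is O(inform_ballot → not halt_line); since O(inform_ballot), deontic closure gives O(not halt_line).
Applying K to premise 4 (O(not halt_line → wear_ppe)) and O(not halt_line) yields O(wear_ppe).
Premise 6 is O(hold_funds → not wear_ppe); contrapositively O(wear_ppe → not hold_funds). Since O(wear_ppe) holds, K gives O(not hold_funds).
So O(not hold_funds) holds, i.e. hold_funds is forbidden. None of the other listed options is forbidden under the premises.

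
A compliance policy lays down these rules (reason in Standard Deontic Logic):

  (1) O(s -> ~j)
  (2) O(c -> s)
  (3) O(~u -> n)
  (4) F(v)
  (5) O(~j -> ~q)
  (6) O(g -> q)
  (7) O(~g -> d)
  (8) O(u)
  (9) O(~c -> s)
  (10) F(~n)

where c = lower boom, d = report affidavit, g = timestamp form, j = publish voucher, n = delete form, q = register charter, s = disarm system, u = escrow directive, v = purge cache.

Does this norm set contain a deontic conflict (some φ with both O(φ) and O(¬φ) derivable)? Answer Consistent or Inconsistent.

Premise 3 is O(~u -> n); even if O(n) held, inferring O(~u) would be affirming the consequent — invalid.
So O(~u) is not derivable, and the apparent clash with O(u) does not arise.
A world satisfying every obligation exists (e.g. c=false, d=true, g=false, j=false, n=true, q=false, s=true, u=true, v=false); no atom is both obligatory and forbidden, so the set is consistent.

Consistent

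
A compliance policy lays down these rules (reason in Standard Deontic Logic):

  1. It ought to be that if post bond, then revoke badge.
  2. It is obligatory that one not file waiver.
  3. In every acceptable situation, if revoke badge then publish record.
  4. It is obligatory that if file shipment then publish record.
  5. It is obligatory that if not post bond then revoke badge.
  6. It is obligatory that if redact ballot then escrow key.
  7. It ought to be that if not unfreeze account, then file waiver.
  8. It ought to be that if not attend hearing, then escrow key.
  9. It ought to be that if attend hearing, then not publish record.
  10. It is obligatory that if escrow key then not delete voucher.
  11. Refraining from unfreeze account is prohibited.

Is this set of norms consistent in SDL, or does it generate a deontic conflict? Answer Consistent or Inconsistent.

Consistent

Premise 7 is O(¬unfreeze_account → file_waiver), but O(¬unfreeze_account) is not derivable from the premises, so it does not yield O(file_waiver).
So O(file_waiver) is not derivable, and the apparent clash with O(¬file_waiver) does not arise.
A world satisfying every obligation exists (e.g. attend_hearing=false, delete_voucher=false, escrow_key=true, file_shipment=false, file_waiver=false, post_bond=false, publish_record=true, redact_ballot=false, revoke_badge=true, unfreeze_account=true); no atom is both obligatory and forbidden, so the set is consistent.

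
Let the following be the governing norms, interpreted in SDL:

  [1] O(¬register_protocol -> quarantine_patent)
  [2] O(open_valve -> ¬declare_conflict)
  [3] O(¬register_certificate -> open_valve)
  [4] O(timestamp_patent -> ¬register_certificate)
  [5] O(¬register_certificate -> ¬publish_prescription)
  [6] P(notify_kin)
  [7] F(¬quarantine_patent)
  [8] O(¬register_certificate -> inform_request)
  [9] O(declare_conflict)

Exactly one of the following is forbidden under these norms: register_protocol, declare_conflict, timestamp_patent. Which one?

Premise 9 states O(declare_conflict) outright.
Premise 2 is O(open_valve -> ¬declare_conflict); contrapositively O(declare_conflict -> ¬open_valve). Since O(declare_conflict) holds, K gives O(¬open_valve).
Premise 3, O(¬register_certificate -> open_valve), contraposes to O(¬open_valve -> register_certificate); with O(¬open_valve) we get O(register_certificate).
Premise 4 is O(timestamp_patent -> ¬register_certificate); contrapositively O(register_certificate -> ¬timestamp_patent). Since O(register_certificate) holds, K gives O(¬timestamp_patent).
So O(¬timestamp_patent) holds, i.e. timestamp_patent is forbidden. None of the other listed options is forbidden under the premises.

timestamp_patent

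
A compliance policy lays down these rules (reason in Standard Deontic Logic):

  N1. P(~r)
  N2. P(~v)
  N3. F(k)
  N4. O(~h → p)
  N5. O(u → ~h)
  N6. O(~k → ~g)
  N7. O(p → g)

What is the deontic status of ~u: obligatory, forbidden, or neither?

F(k) at premise 3 means O(~k).
Applying K to premise 6 (O(~k → ~g)) and O(~k) yields O(~g).
Premise 7, O(p → g), contraposes to O(~g → ~p); with O(~g) we get O(~p).
Premise 4 is O(~h → p); contrapositively O(~p → h). Since O(~p) holds, K gives O(h).
The contrapositive of premise 5 (O(u → ~h)) is O(h → ~u), and O(h) is already established, so O(~u).
Premises 1, 2 do not contribute to this derivation.
Hence ~u is obligatory.

Obligatory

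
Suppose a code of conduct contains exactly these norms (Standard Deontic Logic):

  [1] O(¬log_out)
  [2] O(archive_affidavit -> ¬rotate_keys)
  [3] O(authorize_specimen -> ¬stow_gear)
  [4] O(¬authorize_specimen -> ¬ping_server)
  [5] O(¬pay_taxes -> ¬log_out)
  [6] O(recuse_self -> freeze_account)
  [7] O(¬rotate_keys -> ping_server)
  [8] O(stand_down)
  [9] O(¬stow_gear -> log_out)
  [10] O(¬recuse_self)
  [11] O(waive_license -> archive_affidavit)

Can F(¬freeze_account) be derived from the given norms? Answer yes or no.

Premise 6 is O(recuse_self -> freeze_account), but O(recuse_self) is not derivable from the premises, so it does not yield O(freeze_account).
No other premise forces O(freeze_account). An ideal world satisfying every premise can still have ¬freeze_account true, so F(¬freeze_account) is not derivable.

No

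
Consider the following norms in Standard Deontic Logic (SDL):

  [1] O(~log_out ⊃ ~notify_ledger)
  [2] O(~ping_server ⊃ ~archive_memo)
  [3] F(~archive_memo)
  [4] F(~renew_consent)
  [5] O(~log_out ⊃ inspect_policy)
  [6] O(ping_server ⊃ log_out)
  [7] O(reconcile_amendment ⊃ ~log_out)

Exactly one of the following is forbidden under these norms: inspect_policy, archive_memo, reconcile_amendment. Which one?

Premise 3, F(~archive_memo), is equivalent to O(archive_memo).
Premise 2 is O(~ping_server ⊃ ~archive_memo); contrapositively O(archive_memo ⊃ ping_server). Since O(archive_memo) holds, K gives O(ping_server).
Premise 6 is O(ping_server ⊃ log_out); since O(ping_server), deontic closure gives O(log_out).
Premise 7, O(reconcile_amendment ⊃ ~log_out), contraposes to O(log_out ⊃ ~reconcile_amendment); with O(log_out) we get O(~reconcile_amendment).
So O(~reconcile_amendment) holds, i.e. reconcile_amendment is forbidden. None of the other listed options is forbidden under the premises.

reconcile_amendment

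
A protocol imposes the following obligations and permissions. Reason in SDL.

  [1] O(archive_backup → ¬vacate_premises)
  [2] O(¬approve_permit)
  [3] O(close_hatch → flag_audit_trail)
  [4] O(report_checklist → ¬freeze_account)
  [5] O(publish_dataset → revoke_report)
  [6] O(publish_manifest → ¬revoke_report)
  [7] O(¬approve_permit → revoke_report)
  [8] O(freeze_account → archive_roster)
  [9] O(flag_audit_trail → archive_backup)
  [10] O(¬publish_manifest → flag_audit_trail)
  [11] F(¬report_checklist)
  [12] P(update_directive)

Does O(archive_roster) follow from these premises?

No

Premise 8 is O(freeze_account → archive_roster), but O(freeze_account) is not derivable from the premises, so it does not yield O(archive_roster).
No other premise forces O(archive_roster). An ideal world satisfying every premise can still have archive_roster false, so O(archive_roster) is not derivable.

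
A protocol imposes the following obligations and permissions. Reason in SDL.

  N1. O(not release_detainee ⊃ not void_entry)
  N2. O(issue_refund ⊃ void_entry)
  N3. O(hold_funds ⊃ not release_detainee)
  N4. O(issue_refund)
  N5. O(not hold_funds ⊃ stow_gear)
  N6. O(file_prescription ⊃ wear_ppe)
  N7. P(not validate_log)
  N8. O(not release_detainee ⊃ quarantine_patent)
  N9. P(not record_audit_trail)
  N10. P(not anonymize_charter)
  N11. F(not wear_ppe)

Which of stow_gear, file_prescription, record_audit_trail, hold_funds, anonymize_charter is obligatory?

stow_gear

Premise 4 gives O(issue_refund).
With premise 2, O(issue_refund ⊃ void_entry), the K-axiom yields O(void_entry).
Premise 1, O(not release_detainee ⊃ not void_entry), contraposes to O(void_entry ⊃ release_detainee); with O(void_entry) we get O(release_detainee).
Premise 3 is O(hold_funds ⊃ not release_detainee); contrapositively O(release_detainee ⊃ not hold_funds). Since O(release_detainee) holds, K gives O(not hold_funds).
Applying K to premise 5 (O(not hold_funds ⊃ stow_gear)) and O(not hold_funds) yields O(stow_gear).
So O(stow_gear) holds — stow_gear is obligatory. None of the other listed options is made obligatory by any chain of premises.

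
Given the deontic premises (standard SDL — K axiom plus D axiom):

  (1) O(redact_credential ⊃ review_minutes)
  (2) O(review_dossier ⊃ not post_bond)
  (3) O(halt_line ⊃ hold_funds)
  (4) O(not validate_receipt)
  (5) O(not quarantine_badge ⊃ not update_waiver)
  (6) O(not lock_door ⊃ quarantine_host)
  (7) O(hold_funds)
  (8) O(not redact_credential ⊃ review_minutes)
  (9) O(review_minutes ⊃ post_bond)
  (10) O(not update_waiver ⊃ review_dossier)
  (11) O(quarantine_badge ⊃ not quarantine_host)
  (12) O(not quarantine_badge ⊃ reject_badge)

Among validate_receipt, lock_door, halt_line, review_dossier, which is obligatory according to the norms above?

lock_door

Premises 8 and 1 are O(not redact_credential ⊃ review_minutes) and O(redact_credential ⊃ review_minutes); every ideal world satisfies not redact_credential or redact_credential, so in either case review_minutes holds — hence O(review_minutes).
With premise 9, O(review_minutes ⊃ post_bond), the K-axiom yields O(post_bond).
The contrapositive of premise 2 (O(review_dossier ⊃ not post_bond)) is O(post_bond ⊃ not review_dossier), and O(post_bond) is already established, so O(not review_dossier).
The contrapositive of premise 10 (O(not update_waiver ⊃ review_dossier)) is O(not review_dossier ⊃ update_waiver), and O(not review_dossier) is already established, so O(update_waiver).
Premise 5, O(not quarantine_badge ⊃ not update_waiver), contraposes to O(update_waiver ⊃ quarantine_badge); with O(update_waiver) we get O(quarantine_badge).
From O(quarantine_badge) and premise 11, O(quarantine_badge ⊃ not quarantine_host), we obtain O(not quarantine_host).
The contrapositive of premise 6 (O(not lock_door ⊃ quarantine_host)) is O(not quarantine_host ⊃ lock_door), and O(not quarantine_host) is already established, so O(lock_door).
So O(lock_door) holds — lock_door is obligatory. None of the other listed options is made obligatory by any chain of premises.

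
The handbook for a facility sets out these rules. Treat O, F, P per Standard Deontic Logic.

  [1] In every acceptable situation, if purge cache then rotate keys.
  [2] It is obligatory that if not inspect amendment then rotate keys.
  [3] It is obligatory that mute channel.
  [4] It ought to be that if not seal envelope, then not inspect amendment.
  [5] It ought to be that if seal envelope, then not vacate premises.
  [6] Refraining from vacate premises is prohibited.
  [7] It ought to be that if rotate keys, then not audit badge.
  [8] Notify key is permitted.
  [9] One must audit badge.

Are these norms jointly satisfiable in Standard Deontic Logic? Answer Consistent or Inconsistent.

Inconsistent

Premise 6, F(¬vacate_premises), is equivalent to O(vacate_premises).
Premise 5, O(seal_envelope → ¬vacate_premises), contraposes to O(vacate_premises → ¬seal_envelope); with O(vacate_premises) we get O(¬seal_envelope).
With premise 4, O(¬seal_envelope → ¬inspect_amendment), the K-axiom yields O(¬inspect_amendment).
Applying K to premise 2 (O(¬inspect_amendment → rotate_keys)) and O(¬inspect_amendment) yields O(rotate_keys).
Applying K to premise 7 (O(rotate_keys → ¬audit_badge)) and O(rotate_keys) yields O(¬audit_badge).
However, premise 9 gives O(audit_badge).
We now have both O(¬audit_badge) and O(audit_badge) — audit_badge is simultaneously obligatory and forbidden, violating the D-axiom.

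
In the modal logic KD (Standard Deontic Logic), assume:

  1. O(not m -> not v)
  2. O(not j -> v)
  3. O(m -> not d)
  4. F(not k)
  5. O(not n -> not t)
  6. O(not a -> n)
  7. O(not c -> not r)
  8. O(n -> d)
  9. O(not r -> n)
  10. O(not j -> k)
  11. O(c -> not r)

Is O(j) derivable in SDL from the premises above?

Yes

By case analysis on not c: premise 7 gives O(not c -> not r) and premise 11 gives O(c -> not r), so O(not r) either way.
Applying K to premise 9 (O(not r -> n)) and O(not r) yields O(n).
With premise 8, O(n -> d), the K-axiom yields O(d).
Premise 3 is O(m -> not d); contrapositively O(d -> not m). Since O(d) holds, K gives O(not m).
From O(not m) and premise 1, O(not m -> not v), we obtain O(not v).
Premise 2, O(not j -> v), contraposes to O(not v -> j); with O(not v) we get O(j).
Premises 4, 5, 6, 10 do not contribute to this derivation.
So O(j) follows.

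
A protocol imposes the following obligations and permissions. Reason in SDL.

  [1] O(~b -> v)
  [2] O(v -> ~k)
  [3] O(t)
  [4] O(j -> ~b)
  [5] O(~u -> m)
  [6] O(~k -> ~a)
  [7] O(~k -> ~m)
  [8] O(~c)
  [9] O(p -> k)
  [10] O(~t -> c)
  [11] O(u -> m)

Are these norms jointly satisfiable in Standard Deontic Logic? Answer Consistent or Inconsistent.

Premise 10 is O(~t -> c), but O(~t) is not derivable from the premises, so it does not yield O(c).
So O(c) is not derivable, and the apparent clash with O(~c) does not arise.
A world satisfying every obligation exists (e.g. a=false, b=true, c=false, j=false, k=true, m=true, p=false, t=true, u=false, v=false); no atom is both obligatory and forbidden, so the set is consistent.

Consistent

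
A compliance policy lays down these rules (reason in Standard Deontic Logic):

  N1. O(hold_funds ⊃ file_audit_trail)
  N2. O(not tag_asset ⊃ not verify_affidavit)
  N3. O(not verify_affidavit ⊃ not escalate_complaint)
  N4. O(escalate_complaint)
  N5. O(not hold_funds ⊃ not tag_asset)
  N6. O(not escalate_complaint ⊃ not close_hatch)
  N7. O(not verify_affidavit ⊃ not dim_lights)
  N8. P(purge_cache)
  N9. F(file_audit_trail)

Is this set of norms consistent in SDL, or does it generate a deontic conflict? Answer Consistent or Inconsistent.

Premise 4 states O(escalate_complaint) outright.
The contrapositive of premise 3 (O(not verify_affidavit ⊃ not escalate_complaint)) is O(escalate_complaint ⊃ verify_affidavit), and O(escalate_complaint) is already established, so O(verify_affidavit).
The contrapositive of premise 2 (O(not tag_asset ⊃ not verify_affidavit)) is O(verify_affidavit ⊃ tag_asset), and O(verify_affidavit) is already established, so O(tag_asset).
Premise 5, O(not hold_funds ⊃ not tag_asset), contraposes to O(tag_asset ⊃ hold_funds); with O(tag_asset) we get O(hold_funds).
Applying K to premise 1 (O(hold_funds ⊃ file_audit_trail)) and O(hold_funds) yields O(file_audit_trail).
Yet premise 9 is F(file_audit_trail), i.e. O(not file_audit_trail).
We now have both O(file_audit_trail) and O(not file_audit_trail) — file_audit_trail is simultaneously obligatory and forbidden, violating the D-axiom.

Inconsistent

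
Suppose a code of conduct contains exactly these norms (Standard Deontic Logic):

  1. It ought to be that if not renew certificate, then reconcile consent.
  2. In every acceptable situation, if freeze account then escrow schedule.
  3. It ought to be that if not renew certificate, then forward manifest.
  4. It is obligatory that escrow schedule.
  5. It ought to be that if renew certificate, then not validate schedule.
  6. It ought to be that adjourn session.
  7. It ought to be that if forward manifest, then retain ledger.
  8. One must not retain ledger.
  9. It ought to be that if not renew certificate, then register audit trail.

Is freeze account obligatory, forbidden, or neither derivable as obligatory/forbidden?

Neither

Premise 2 is O(freeze_account → escrow_schedule); even if O(escrow_schedule) held, inferring O(freeze_account) would be affirming the consequent — invalid.
No premise or chain of K-axiom applications forces O(freeze_account), and none forces O(¬freeze_account). So freeze_account is neither obligatory nor forbidden under these norms.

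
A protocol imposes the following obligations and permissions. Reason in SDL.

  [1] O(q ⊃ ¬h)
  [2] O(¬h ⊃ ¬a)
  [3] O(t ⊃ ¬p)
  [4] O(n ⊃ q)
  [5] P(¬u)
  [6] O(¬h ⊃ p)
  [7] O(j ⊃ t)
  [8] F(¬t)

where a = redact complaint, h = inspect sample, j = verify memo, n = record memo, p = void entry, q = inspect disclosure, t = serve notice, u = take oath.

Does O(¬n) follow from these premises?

F(¬t) at premise 8 means O(t).
With premise 3, O(t ⊃ ¬p), the K-axiom yields O(¬p).
The contrapositive of premise 6 (O(¬h ⊃ p)) is O(¬p ⊃ h), and O(¬p) is already established, so O(h).
Premise 1, O(q ⊃ ¬h), contraposes to O(h ⊃ ¬q); with O(h) we get O(¬q).
Premise 4 is O(n ⊃ q); contrapositively O(¬q ⊃ ¬n). Since O(¬q) holds, K gives O(¬n).
Premises 2, 5, 7 do not contribute to this derivation.
So O(¬n) follows.

Yes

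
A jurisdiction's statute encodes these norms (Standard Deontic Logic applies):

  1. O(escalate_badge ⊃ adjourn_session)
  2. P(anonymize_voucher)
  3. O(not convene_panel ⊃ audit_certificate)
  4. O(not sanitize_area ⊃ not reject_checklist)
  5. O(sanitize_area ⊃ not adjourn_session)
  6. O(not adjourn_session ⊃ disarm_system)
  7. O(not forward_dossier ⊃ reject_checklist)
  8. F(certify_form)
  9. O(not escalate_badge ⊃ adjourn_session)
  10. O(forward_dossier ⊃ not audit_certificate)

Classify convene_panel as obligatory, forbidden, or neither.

Premises 1 and 9 cover both cases: O(escalate_badge ⊃ adjourn_session) and O(not escalate_badge ⊃ adjourn_session). Since escalate_badge ∨ not escalate_badge is a tautology, O(adjourn_session) follows.
Premise 5 is O(sanitize_area ⊃ not adjourn_session); contrapositively O(adjourn_session ⊃ not sanitize_area). Since O(adjourn_session) holds, K gives O(not sanitize_area).
With premise 4, O(not sanitize_area ⊃ not reject_checklist), the K-axiom yields O(not reject_checklist).
Premise 7, O(not forward_dossier ⊃ reject_checklist), contraposes to O(not reject_checklist ⊃ forward_dossier); with O(not reject_checklist) we get O(forward_dossier).
With premise 10, O(forward_dossier ⊃ not audit_certificate), the K-axiom yields O(not audit_certificate).
The contrapositive of premise 3 (O(not convene_panel ⊃ audit_certificate)) is O(not audit_certificate ⊃ convene_panel), and O(not audit_certificate) is already established, so O(convene_panel).
Premises 2, 6, 8 do not contribute to this derivation.
Hence convene_panel is obligatory.

Obligatory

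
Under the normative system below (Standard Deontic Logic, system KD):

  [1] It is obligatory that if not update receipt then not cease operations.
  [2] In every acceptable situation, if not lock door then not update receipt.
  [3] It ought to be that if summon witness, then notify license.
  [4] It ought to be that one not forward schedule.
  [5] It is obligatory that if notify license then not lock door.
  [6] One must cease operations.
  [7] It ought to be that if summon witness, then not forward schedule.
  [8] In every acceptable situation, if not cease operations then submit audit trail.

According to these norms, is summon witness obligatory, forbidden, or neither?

From premise 6 we have O(cease_operations).
Premise 1, O(¬update_receipt → ¬cease_operations), contraposes to O(cease_operations → update_receipt); with O(cease_operations) we get O(update_receipt).
The contrapositive of premise 2 (O(¬lock_door → ¬update_receipt)) is O(update_receipt → lock_door), and O(update_receipt) is already established, so O(lock_door).
Premise 5 is O(notify_license → ¬lock_door); contrapositively O(lock_door → ¬notify_license). Since O(lock_door) holds, K gives O(¬notify_license).
Premise 3 is O(summon_witness → notify_license); contrapositively O(¬notify_license → ¬summon_witness). Since O(¬notify_license) holds, K gives O(¬summon_witness).
Premises 4, 7, 8 do not contribute to this derivation.
Thus O(¬summon_witness), which is F(summon_witness): summon_witness is forbidden.

Forbidden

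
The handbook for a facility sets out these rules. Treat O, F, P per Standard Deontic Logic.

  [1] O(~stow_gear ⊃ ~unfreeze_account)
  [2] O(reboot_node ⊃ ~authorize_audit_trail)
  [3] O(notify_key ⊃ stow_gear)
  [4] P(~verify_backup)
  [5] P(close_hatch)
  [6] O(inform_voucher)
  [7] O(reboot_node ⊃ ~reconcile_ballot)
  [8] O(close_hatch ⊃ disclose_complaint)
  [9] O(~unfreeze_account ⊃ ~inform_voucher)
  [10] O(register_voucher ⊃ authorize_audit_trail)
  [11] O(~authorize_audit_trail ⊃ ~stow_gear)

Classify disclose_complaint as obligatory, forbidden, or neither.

Premise 8 is O(close_hatch ⊃ disclose_complaint), but O(close_hatch) is not derivable from the premises (the permission P(close_hatch) asserts only ~O(~close_hatch), not O(close_hatch)), so it does not yield O(disclose_complaint).
No premise or chain of K-axiom applications forces O(disclose_complaint), and none forces O(~disclose_complaint). So disclose_complaint is neither obligatory nor forbidden under these norms.

Neither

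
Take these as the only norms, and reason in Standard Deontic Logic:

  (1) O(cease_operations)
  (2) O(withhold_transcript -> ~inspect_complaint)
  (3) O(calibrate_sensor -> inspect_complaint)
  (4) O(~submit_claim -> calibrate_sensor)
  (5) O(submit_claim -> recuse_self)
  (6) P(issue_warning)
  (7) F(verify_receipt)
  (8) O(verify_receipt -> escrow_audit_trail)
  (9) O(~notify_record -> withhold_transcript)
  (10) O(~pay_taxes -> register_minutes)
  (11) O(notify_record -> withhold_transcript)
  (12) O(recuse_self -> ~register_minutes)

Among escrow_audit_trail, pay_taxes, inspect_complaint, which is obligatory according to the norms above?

Premises 11 and 9 are O(notify_record -> withhold_transcript) and O(~notify_record -> withhold_transcript); every ideal world satisfies notify_record or ~notify_record, so in either case withhold_transcript holds — hence O(withhold_transcript).
Premise 2 is O(withhold_transcript -> ~inspect_complaint); since O(withhold_transcript), deontic closure gives O(~inspect_complaint).
Premise 3, O(calibrate_sensor -> inspect_complaint), contraposes to O(~inspect_complaint -> ~calibrate_sensor); with O(~inspect_complaint) we get O(~calibrate_sensor).
The contrapositive of premise 4 (O(~submit_claim -> calibrate_sensor)) is O(~calibrate_sensor -> submit_claim), and O(~calibrate_sensor) is already established, so O(submit_claim).
With premise 5, O(submit_claim -> recuse_self), the K-axiom yields O(recuse_self).
Premise 12 is O(recuse_self -> ~register_minutes); since O(recuse_self), deontic closure gives O(~register_minutes).
Premise 10, O(~pay_taxes -> register_minutes), contraposes to O(~register_minutes -> pay_taxes); with O(~register_minutes) we get O(pay_taxes).
So O(pay_taxes) holds — pay_taxes is obligatory. None of the other listed options is made obligatory by any chain of premises.

pay_taxes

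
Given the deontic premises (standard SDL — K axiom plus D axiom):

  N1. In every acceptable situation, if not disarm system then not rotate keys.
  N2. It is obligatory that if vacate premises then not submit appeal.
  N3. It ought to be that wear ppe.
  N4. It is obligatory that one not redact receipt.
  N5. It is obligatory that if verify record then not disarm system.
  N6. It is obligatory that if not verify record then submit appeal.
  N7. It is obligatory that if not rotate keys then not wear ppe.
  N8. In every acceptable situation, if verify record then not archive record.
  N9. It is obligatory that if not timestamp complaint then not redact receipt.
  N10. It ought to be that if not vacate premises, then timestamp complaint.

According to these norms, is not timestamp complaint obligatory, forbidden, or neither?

Premise 3 gives O(wear_ppe).
Premise 7 is O(¬rotate_keys → ¬wear_ppe); contrapositively O(wear_ppe → rotate_keys). Since O(wear_ppe) holds, K gives O(rotate_keys).
The contrapositive of premise 1 (O(¬disarm_system → ¬rotate_keys)) is O(rotate_keys → disarm_system), and O(rotate_keys) is already established, so O(disarm_system).
Premise 5, O(verify_record → ¬disarm_system), contraposes to O(disarm_system → ¬verify_record); with O(disarm_system) we get O(¬verify_record).
Applying K to premise 6 (O(¬verify_record → submit_appeal)) and O(¬verify_record) yields O(submit_appeal).
The contrapositive of premise 2 (O(vacate_premises → ¬submit_appeal)) is O(submit_appeal → ¬vacate_premises), and O(submit_appeal) is already established, so O(¬vacate_premises).
From O(¬vacate_premises) and premise 10, O(¬vacate_premises → timestamp_complaint), we obtain O(timestamp_complaint).
Premises 4, 8, 9 do not contribute to this derivation.
Thus O(timestamp_complaint), which is F(¬timestamp_complaint): ¬timestamp_complaint is forbidden.

Forbidden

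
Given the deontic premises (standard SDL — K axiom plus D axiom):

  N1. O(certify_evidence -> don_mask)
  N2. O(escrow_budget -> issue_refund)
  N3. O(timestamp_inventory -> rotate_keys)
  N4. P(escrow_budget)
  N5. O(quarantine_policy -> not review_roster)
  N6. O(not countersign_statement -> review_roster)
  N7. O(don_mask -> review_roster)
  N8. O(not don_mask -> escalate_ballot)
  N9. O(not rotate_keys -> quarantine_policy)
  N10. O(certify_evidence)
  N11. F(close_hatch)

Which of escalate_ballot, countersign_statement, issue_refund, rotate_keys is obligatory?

rotate_keys

Premise 10 states O(certify_evidence) outright.
Applying K to premise 1 (O(certify_evidence -> don_mask)) and O(certify_evidence) yields O(don_mask).
Premise 7 is O(don_mask -> review_roster); since O(don_mask), deontic closure gives O(review_roster).
Premise 5 is O(quarantine_policy -> not review_roster); contrapositively O(review_roster -> not quarantine_policy). Since O(review_roster) holds, K gives O(not quarantine_policy).
The contrapositive of premise 9 (O(not rotate_keys -> quarantine_policy)) is O(not quarantine_policy -> rotate_keys), and O(not quarantine_policy) is already established, so O(rotate_keys).
So O(rotate_keys) holds — rotate_keys is obligatory. None of the other listed options is made obligatory by any chain of premises.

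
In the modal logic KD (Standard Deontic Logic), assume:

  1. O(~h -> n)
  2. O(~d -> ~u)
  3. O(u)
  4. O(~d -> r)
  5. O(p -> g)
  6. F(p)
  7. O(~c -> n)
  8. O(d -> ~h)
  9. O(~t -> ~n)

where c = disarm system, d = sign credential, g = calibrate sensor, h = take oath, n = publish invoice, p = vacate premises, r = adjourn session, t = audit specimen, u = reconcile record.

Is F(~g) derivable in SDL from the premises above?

Premise 5 is O(p -> g), but O(p) is not derivable from the premises, so it does not yield O(g).
No other premise forces O(g). An ideal world satisfying every premise can still have ~g true, so F(~g) is not derivable.

No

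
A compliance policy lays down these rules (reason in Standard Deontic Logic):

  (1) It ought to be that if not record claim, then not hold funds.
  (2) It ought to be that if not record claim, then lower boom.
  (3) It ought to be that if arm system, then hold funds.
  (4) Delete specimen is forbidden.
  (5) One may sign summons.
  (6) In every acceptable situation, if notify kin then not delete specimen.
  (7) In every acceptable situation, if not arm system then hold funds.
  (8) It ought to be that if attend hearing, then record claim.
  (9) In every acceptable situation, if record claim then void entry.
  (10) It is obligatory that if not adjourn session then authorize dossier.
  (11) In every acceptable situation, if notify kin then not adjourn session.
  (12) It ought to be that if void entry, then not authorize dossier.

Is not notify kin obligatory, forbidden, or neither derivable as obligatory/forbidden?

Premises 3 and 7 are O(arm_system → hold_funds) and O(¬arm_system → hold_funds); every ideal world satisfies arm_system or ¬arm_system, so in either case hold_funds holds — hence O(hold_funds).
The contrapositive of premise 1 (O(¬record_claim → ¬hold_funds)) is O(hold_funds → record_claim), and O(hold_funds) is already established, so O(record_claim).
With premise 9, O(record_claim → void_entry), the K-axiom yields O(void_entry).
Premise 12 is O(void_entry → ¬authorize_dossier); since O(void_entry), deontic closure gives O(¬authorize_dossier).
Premise 10 is O(¬adjourn_session → authorize_dossier); contrapositively O(¬authorize_dossier → adjourn_session). Since O(¬authorize_dossier) holds, K gives O(adjourn_session).
Premise 11, O(notify_kin → ¬adjourn_session), contraposes to O(adjourn_session → ¬notify_kin); with O(adjourn_session) we get O(¬notify_kin).
Premises 2, 4, 5, 6, 8 do not contribute to this derivation.
Hence ¬notify_kin is obligatory.

Obligatory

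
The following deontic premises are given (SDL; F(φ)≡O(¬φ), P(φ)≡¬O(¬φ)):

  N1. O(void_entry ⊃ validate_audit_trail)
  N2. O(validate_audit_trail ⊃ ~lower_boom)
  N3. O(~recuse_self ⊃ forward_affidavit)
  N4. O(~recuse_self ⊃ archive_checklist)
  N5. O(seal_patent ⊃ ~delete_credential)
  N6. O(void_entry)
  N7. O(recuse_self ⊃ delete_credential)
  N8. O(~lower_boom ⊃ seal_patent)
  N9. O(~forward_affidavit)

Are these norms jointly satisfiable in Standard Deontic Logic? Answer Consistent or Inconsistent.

From premise 9 we have O(~forward_affidavit).
The contrapositive of premise 3 (O(~recuse_self ⊃ forward_affidavit)) is O(~forward_affidavit ⊃ recuse_self), and O(~forward_affidavit) is already established, so O(recuse_self).
From O(recuse_self) and premise 7, O(recuse_self ⊃ delete_credential), we obtain O(delete_credential).
Premise 5, O(seal_patent ⊃ ~delete_credential), contraposes to O(delete_credential ⊃ ~seal_patent); with O(delete_credential) we get O(~seal_patent).
Premise 8 is O(~lower_boom ⊃ seal_patent); contrapositively O(~seal_patent ⊃ lower_boom). Since O(~seal_patent) holds, K gives O(lower_boom).
Premise 2, O(validate_audit_trail ⊃ ~lower_boom), contraposes to O(lower_boom ⊃ ~validate_audit_trail); with O(lower_boom) we get O(~validate_audit_trail).
The contrapositive of premise 1 (O(void_entry ⊃ validate_audit_trail)) is O(~validate_audit_trail ⊃ ~void_entry), and O(~validate_audit_trail) is already established, so O(~void_entry).
But premise 6 directly asserts O(void_entry).
We now have both O(~void_entry) and O(void_entry) — void_entry is simultaneously obligatory and forbidden, violating the D-axiom.

Inconsistent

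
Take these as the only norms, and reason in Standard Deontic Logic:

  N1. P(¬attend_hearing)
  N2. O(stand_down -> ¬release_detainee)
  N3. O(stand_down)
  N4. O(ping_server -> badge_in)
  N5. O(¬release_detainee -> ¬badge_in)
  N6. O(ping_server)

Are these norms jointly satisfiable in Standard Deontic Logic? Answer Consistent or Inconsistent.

Inconsistent

Premise 3 gives O(stand_down).
With premise 2, O(stand_down -> ¬release_detainee), the K-axiom yields O(¬release_detainee).
Premise 5 is O(¬release_detainee -> ¬badge_in); since O(¬release_detainee), deontic closure gives O(¬badge_in).
Premise 4, O(ping_server -> badge_in), contraposes to O(¬badge_in -> ¬ping_server); with O(¬badge_in) we get O(¬ping_server).
Yet premise 6 states O(ping_server).
We now have both O(¬ping_server) and O(ping_server) — ping_server is simultaneously obligatory and forbidden, violating the D-axiom.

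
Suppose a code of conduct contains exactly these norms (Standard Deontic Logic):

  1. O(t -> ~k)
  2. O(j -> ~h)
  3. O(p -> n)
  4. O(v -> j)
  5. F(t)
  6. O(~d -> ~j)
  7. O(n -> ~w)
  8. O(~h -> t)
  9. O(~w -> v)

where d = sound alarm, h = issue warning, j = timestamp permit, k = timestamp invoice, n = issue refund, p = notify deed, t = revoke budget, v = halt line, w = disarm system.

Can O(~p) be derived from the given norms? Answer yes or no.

Premise 5 is F(t), i.e. O(~t).
Premise 8 is O(~h -> t); contrapositively O(~t -> h). Since O(~t) holds, K gives O(h).
Premise 2 is O(j -> ~h); contrapositively O(h -> ~j). Since O(h) holds, K gives O(~j).
Premise 4 is O(v -> j); contrapositively O(~j -> ~v). Since O(~j) holds, K gives O(~v).
Premise 9, O(~w -> v), contraposes to O(~v -> w); with O(~v) we get O(w).
Premise 7 is O(n -> ~w); contrapositively O(w -> ~n). Since O(w) holds, K gives O(~n).
The contrapositive of premise 3 (O(p -> n)) is O(~n -> ~p), and O(~n) is already established, so O(~p).
Premises 1, 6 do not contribute to this derivation.
So O(~p) follows.

Yes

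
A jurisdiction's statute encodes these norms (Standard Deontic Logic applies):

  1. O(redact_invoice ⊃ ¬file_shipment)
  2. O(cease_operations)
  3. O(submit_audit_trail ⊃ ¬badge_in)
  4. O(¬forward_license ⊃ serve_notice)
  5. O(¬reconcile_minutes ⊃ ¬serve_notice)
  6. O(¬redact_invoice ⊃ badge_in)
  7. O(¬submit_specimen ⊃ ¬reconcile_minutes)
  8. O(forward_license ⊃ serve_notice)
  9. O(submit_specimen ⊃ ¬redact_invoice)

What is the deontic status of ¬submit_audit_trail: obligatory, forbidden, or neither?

Premises 8 and 4 are O(forward_license ⊃ serve_notice) and O(¬forward_license ⊃ serve_notice); every ideal world satisfies forward_license or ¬forward_license, so in either case serve_notice holds — hence O(serve_notice).
Premise 5 is O(¬reconcile_minutes ⊃ ¬serve_notice); contrapositively O(serve_notice ⊃ reconcile_minutes). Since O(serve_notice) holds, K gives O(reconcile_minutes).
Premise 7 is O(¬submit_specimen ⊃ ¬reconcile_minutes); contrapositively O(reconcile_minutes ⊃ submit_specimen). Since O(reconcile_minutes) holds, K gives O(submit_specimen).
From O(submit_specimen) and premise 9, O(submit_specimen ⊃ ¬redact_invoice), we obtain O(¬redact_invoice).
Applying K to premise 6 (O(¬redact_invoice ⊃ badge_in)) and O(¬redact_invoice) yields O(badge_in).
The contrapositive of premise 3 (O(submit_audit_trail ⊃ ¬badge_in)) is O(badge_in ⊃ ¬submit_audit_trail), and O(badge_in) is already established, so O(¬submit_audit_trail).
Premises 1, 2 do not contribute to this derivation.
Hence ¬submit_audit_trail is obligatory.

Obligatory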